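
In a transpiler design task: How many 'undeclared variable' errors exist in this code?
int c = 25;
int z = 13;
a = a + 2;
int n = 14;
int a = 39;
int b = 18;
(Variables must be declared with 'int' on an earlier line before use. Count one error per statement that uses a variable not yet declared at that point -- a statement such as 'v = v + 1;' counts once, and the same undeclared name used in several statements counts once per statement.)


Scanning code line by line:
  Line 1: declare 'c' -> declared = ['c']
  Line 2: declare 'z' -> declared = ['c', 'z']
  Line 3: use 'a' -> ERROR (undeclared)
  Line 4: declare 'n' -> declared = ['c', 'n', 'z']
  Line 5: declare 'a' -> declared = ['a', 'c', 'n', 'z']
  Line 6: declare 'b' -> declared = ['a', 'b', 'c', 'n', 'z']
Total undeclared variable errors: 1

1


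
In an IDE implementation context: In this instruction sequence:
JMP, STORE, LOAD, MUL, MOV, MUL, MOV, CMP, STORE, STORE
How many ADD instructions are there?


Scanning instruction sequence for ADD:
  Position 1: JMP
  Position 2: STORE
  Position 3: LOAD
  Position 4: MUL
  Position 5: MOV
  Position 6: MUL
  Position 7: MOV
  Position 8: CMP
  Position 9: STORE
  Position 10: STORE
Matches at positions: []
Total ADD count: 0

0


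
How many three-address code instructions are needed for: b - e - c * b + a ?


Expression: b - e - c * b + a
Generating three-address code (respecting * over +/- precedence):
  Instruction 1: t1 = c * b
  Instruction 2: t2 = b - e
  Instruction 3: t3 = t2 - t1
  Instruction 4: t4 = t3 + a
Total instructions: 4

4


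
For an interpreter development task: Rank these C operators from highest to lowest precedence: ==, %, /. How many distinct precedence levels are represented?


Looking up precedence for each operator:
  == -> precedence 3
  % -> precedence 6
  / -> precedence 6
Sorted highest to lowest: %, /, ==
Distinct precedence values: [6, 3]
Number of distinct levels: 2

2


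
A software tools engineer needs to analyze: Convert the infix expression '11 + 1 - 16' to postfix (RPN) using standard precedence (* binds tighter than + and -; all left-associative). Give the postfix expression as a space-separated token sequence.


Applying the shunting-yard algorithm:
  Operand 11 -> output
  Push '+' onto operator stack -> op-stack: [+]
  Operand 1 -> output
  See '-' (prec 1); top '+' (prec 1) >= it -> pop '+' to output
  Push '-' onto operator stack -> op-stack: [-]
  Operand 16 -> output
  End of input: pop '-' to output
Postfix result: 11 1 + 16 -

11 1 + 16 -


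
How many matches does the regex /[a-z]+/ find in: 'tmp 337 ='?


Pattern: /[a-z]+/ (identifiers)
Input: 'tmp 337 ='
Scanning for matches:
  Match 1: 'tmp'
Total matches: 1

1


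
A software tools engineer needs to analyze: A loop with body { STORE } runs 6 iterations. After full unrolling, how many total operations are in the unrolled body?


Loop body operations: STORE (1 op per iteration)
Unrolling 6 iterations:
  Iteration 1: STORE (1 ops)
  Iteration 2: STORE (1 ops)
  Iteration 3: STORE (1 ops)
  Iteration 4: STORE (1 ops)
  Iteration 5: STORE (1 ops)
  Iteration 6: STORE (1 ops)
Total: 6 iterations * 1 ops/iter = 6 operations

6


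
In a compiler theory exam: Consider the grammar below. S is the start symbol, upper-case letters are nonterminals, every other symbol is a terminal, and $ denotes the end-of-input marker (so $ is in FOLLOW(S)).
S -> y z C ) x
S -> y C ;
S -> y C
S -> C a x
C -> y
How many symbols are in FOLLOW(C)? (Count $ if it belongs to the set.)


S is the start symbol and does not occur in any rule body, so FOLLOW(S) = {$}.
Examining every occurrence of C in a rule body:
  S -> y z C ) x : C is followed by terminal ')' -> add ')'
  S -> y C ; : C is followed by terminal ';' -> add ';'
  S -> y C : C is at the right end -> add FOLLOW(S) = {$}
  S -> C a x : C is followed by terminal 'a' -> add 'a'
  C -> y : C does not occur in the body -> contributes nothing
FOLLOW(C) = {), ;, a, $}
Count: 4

4


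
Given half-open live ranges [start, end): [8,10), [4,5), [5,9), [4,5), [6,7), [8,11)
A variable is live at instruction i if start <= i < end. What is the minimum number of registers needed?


Live ranges:
  Var0: [8, 10)
  Var1: [4, 5)
  Var2: [5, 9)
  Var3: [4, 5)
  Var4: [6, 7)
  Var5: [8, 11)
Sweep-line events (position, delta, active):
  pos=4 start -> active=1
  pos=4 start -> active=2
  pos=5 end -> active=1
  pos=5 end -> active=0
  pos=5 start -> active=1
  pos=6 start -> active=2
  pos=7 end -> active=1
  pos=8 start -> active=2
  pos=8 start -> active=3
  pos=9 end -> active=2
  pos=10 end -> active=1
  pos=11 end -> active=0
Maximum simultaneous active: 3
Minimum registers needed: 3

3


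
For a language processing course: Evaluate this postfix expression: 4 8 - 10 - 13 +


Processing tokens left to right:
Push 4, Push 8
Pop 4 and 8, compute 4 - 8 = -4, push -4
Push 10
Pop -4 and 10, compute -4 - 10 = -14, push -14
Push 13
Pop -14 and 13, compute -14 + 13 = -1, push -1
Stack result: -1

-1


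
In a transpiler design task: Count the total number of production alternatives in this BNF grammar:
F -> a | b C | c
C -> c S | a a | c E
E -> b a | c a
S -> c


Counting alternatives per rule:
  F: 3 alternative(s)
  C: 3 alternative(s)
  E: 2 alternative(s)
  S: 1 alternative(s)
Sum: 3 + 3 + 2 + 1 = 9

9


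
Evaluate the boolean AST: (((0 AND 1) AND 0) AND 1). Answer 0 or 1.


Step 1: Evaluate inner node
  0 AND 1 = 0
Step 2: Evaluate next node
  0 AND 0 = 0
Step 3: Evaluate root node
  0 AND 1 = 0

0


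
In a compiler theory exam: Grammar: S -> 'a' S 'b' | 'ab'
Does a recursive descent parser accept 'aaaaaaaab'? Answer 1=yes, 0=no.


Grammar accepts strings of the form a^n b^n (n >= 1)
Word: 'aaaaaaaab'
Counting: 8 a's and 1 b's
Check: 8 == 1? No
Mismatch: a-count != b-count
Rejected

0


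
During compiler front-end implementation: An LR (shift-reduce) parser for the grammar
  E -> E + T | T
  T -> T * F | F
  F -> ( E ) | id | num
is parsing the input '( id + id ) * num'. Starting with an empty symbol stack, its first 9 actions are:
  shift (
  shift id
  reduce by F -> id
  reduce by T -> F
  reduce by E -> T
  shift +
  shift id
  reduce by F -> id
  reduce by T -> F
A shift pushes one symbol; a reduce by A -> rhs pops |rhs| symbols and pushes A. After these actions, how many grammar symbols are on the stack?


Tracking the symbol stack through each action:
  Action 1: shift '(' : push -> stack = [(] (size 1)
  Action 2: shift 'id' : push -> stack = [(, id] (size 2)
  Action 3: reduce by F -> id : pop 1, push F -> stack = [(, F] (size 2)
  Action 4: reduce by T -> F : pop 1, push T -> stack = [(, T] (size 2)
  Action 5: reduce by E -> T : pop 1, push E -> stack = [(, E] (size 2)
  Action 6: shift '+' : push -> stack = [(, E, +] (size 3)
  Action 7: shift 'id' : push -> stack = [(, E, +, id] (size 4)
  Action 8: reduce by F -> id : pop 1, push F -> stack = [(, E, +, F] (size 4)
  Action 9: reduce by T -> F : pop 1, push T -> stack = [(, E, +, T] (size 4)
Final stack size: 4

4


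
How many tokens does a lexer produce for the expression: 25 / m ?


Scanning '25 / m'
Token 1: '25' -> integer_literal
Token 2: '/' -> operator
Token 3: 'm' -> identifier
Total tokens: 3

3


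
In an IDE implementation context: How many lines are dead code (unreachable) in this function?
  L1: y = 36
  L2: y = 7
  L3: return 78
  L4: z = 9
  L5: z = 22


Analyzing control flow:
  L1: reachable (before return)
  L2: reachable (before return)
  L3: reachable (return statement)
  L4: DEAD (after return at L3)
  L5: DEAD (after return at L3)
Return at L3, total lines = 5
Dead lines: L4 through L5
Count: 2

2


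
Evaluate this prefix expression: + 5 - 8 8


Parsing prefix expression: + 5 - 8 8
Step 1: Innermost operation '- 8 8'
  8 - 8 = 0
Step 2: Outer operation '+ 5 [0]'
  5 + 0 = 5

5


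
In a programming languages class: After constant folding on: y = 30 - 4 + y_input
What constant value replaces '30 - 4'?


Identifying constant sub-expression:
  Original: y = 30 - 4 + y_input
  30 and 4 are both compile-time constants
  Evaluating: 30 - 4 = 26
  After folding: y = 26 + y_input

26


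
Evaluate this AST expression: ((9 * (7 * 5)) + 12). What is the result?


Expression: ((9 * (7 * 5)) + 12)
Evaluating step by step:
  7 * 5 = 35
  9 * 35 = 315
  315 + 12 = 327
Result: 327

327


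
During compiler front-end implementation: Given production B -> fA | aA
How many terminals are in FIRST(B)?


Production: B -> fA | aA
Examining each alternative for leading terminals:
  B -> fA : first terminal = 'f'
  B -> aA : first terminal = 'a'
FIRST(B) = {a, f}
Count: 2

2


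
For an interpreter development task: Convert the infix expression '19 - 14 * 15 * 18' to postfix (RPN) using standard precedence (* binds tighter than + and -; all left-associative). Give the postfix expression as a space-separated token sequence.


Applying the shunting-yard algorithm:
  Operand 19 -> output
  Push '-' onto operator stack -> op-stack: [-]
  Operand 14 -> output
  Push '*' onto operator stack -> op-stack: [-, *]
  Operand 15 -> output
  See '*' (prec 2); top '*' (prec 2) >= it -> pop '*' to output
  Push '*' onto operator stack -> op-stack: [-, *]
  Operand 18 -> output
  End of input: pop '*' to output
  End of input: pop '-' to output
Postfix result: 19 14 15 * 18 * -

19 14 15 * 18 * -


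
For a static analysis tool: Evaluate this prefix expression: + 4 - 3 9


Parsing prefix expression: + 4 - 3 9
Step 1: Innermost operation '- 3 9'
  3 - 9 = -6
Step 2: Outer operation '+ 4 [-6]'
  4 + -6 = -2

-2


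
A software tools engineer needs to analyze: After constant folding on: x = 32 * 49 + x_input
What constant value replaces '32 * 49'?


Identifying constant sub-expression:
  Original: x = 32 * 49 + x_input
  32 and 49 are both compile-time constants
  Evaluating: 32 * 49 = 1568
  After folding: x = 1568 + x_input

1568


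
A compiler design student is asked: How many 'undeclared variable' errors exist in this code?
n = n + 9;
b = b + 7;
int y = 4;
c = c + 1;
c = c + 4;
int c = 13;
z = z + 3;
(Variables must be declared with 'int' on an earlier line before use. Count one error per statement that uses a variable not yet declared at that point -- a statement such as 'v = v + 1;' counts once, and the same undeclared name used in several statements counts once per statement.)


Scanning code line by line:
  Line 1: use 'n' -> ERROR (undeclared)
  Line 2: use 'b' -> ERROR (undeclared)
  Line 3: declare 'y' -> declared = ['y']
  Line 4: use 'c' -> ERROR (undeclared)
  Line 5: use 'c' -> ERROR (undeclared)
  Line 6: declare 'c' -> declared = ['c', 'y']
  Line 7: use 'z' -> ERROR (undeclared)
Total undeclared variable errors: 5

5


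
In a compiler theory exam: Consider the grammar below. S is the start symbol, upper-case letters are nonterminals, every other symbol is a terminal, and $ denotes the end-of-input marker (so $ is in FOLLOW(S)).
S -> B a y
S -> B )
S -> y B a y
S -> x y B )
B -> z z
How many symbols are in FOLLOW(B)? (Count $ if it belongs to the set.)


S is the start symbol and does not occur in any rule body, so FOLLOW(S) = {$}.
Examining every occurrence of B in a rule body:
  S -> B a y : B is followed by terminal 'a' -> add 'a'
  S -> B ) : B is followed by terminal ')' -> add ')'
  S -> y B a y : B is followed by terminal 'a' -> add 'a' (already in the set)
  S -> x y B ) : B is followed by terminal ')' -> add ')' (already in the set)
  B -> z z : B does not occur in the body -> contributes nothing
FOLLOW(B) = {), a}
Count: 2

2


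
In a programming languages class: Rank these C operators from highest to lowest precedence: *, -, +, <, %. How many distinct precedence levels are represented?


Looking up precedence for each operator:
  * -> precedence 6
  - -> precedence 5
  + -> precedence 5
  < -> precedence 4
  % -> precedence 6
Sorted highest to lowest: *, %, -, +, <
Distinct precedence values: [6, 5, 4]
Number of distinct levels: 3

3


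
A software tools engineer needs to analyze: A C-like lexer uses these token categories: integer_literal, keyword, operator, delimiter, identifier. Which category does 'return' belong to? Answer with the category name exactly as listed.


Token: 'return'
Checking categories:
  identifier: no
  integer_literal: no
  operator: no
  keyword: YES
  delimiter: no
Category: keyword

keyword


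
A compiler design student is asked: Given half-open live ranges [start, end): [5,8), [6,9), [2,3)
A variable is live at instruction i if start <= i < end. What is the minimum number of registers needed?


Live ranges:
  Var0: [5, 8)
  Var1: [6, 9)
  Var2: [2, 3)
Sweep-line events (position, delta, active):
  pos=2 start -> active=1
  pos=3 end -> active=0
  pos=5 start -> active=1
  pos=6 start -> active=2
  pos=8 end -> active=1
  pos=9 end -> active=0
Maximum simultaneous active: 2
Minimum registers needed: 2

2


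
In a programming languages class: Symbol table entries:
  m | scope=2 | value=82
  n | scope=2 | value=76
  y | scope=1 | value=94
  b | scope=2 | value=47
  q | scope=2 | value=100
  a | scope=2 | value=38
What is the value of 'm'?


Searching symbol table for 'm':
  m | scope=2 | value=82 <- MATCH
  n | scope=2 | value=76
  y | scope=1 | value=94
  b | scope=2 | value=47
  q | scope=2 | value=100
  a | scope=2 | value=38
Found 'm' at scope 2 with value 82

82


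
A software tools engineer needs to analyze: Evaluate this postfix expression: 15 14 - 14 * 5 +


Processing tokens left to right:
Push 15, Push 14
Pop 15 and 14, compute 15 - 14 = 1, push 1
Push 14
Pop 1 and 14, compute 1 * 14 = 14, push 14
Push 5
Pop 14 and 5, compute 14 + 5 = 19, push 19
Stack result: 19

19


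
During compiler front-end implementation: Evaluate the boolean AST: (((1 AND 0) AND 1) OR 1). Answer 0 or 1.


Step 1: Evaluate inner node
  1 AND 0 = 0
Step 2: Evaluate next node
  0 AND 1 = 0
Step 3: Evaluate root node
  0 OR 1 = 1

1


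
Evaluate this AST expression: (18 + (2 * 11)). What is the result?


Expression: (18 + (2 * 11))
Evaluating step by step:
  2 * 11 = 22
  18 + 22 = 40
Result: 40

40


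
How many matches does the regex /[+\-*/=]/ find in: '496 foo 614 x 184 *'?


Pattern: /[+\-*/=]/ (operators)
Input: '496 foo 614 x 184 *'
Scanning for matches:
  Match 1: '*'
Total matches: 1

1


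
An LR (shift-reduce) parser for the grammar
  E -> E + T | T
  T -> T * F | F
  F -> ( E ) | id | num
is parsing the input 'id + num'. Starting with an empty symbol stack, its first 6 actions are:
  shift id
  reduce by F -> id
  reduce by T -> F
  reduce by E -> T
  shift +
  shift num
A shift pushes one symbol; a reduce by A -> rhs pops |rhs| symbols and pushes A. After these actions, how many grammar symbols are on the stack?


Tracking the symbol stack through each action:
  Action 1: shift 'id' : push -> stack = [id] (size 1)
  Action 2: reduce by F -> id : pop 1, push F -> stack = [F] (size 1)
  Action 3: reduce by T -> F : pop 1, push T -> stack = [T] (size 1)
  Action 4: reduce by E -> T : pop 1, push E -> stack = [E] (size 1)
  Action 5: shift '+' : push -> stack = [E, +] (size 2)
  Action 6: shift 'num' : push -> stack = [E, +, num] (size 3)
Final stack size: 3

3


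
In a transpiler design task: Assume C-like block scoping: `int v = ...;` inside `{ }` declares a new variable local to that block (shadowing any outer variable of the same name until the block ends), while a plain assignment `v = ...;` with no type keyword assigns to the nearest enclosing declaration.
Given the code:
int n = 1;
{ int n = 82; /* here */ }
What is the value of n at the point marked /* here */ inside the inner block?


Analyzing scoping rules:
Outer scope: declares n = 1
Inner block: 'int n = 82;' declares a NEW n that shadows the outer one
Inside the block the inner declaration is in scope -> 82
Result: 82

82


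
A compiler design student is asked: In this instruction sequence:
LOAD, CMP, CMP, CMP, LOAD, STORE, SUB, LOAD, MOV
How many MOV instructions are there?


Scanning instruction sequence for MOV:
  Position 1: LOAD
  Position 2: CMP
  Position 3: CMP
  Position 4: CMP
  Position 5: LOAD
  Position 6: STORE
  Position 7: SUB
  Position 8: LOAD
  Position 9: MOV <- MATCH
Matches at positions: [9]
Total MOV count: 1

1


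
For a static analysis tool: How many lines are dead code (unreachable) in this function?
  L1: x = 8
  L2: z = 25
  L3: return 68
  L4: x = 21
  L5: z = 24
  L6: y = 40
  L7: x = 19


Analyzing control flow:
  L1: reachable (before return)
  L2: reachable (before return)
  L3: reachable (return statement)
  L4: DEAD (after return at L3)
  L5: DEAD (after return at L3)
  L6: DEAD (after return at L3)
  L7: DEAD (after return at L3)
Return at L3, total lines = 7
Dead lines: L4 through L7
Count: 4

4


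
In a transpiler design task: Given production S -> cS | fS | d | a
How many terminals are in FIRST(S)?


Production: S -> cS | fS | d | a
Examining each alternative for leading terminals:
  S -> cS : first terminal = 'c'
  S -> fS : first terminal = 'f'
  S -> d : first terminal = 'd'
  S -> a : first terminal = 'a'
FIRST(S) = {a, c, d, f}
Count: 4

4


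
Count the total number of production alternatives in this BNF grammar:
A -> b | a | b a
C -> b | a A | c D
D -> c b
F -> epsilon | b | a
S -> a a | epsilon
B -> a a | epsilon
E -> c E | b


Counting alternatives per rule:
  A: 3 alternative(s)
  C: 3 alternative(s)
  D: 1 alternative(s)
  F: 3 alternative(s)
  S: 2 alternative(s)
  B: 2 alternative(s)
  E: 2 alternative(s)
Sum: 3 + 3 + 1 + 3 + 2 + 2 + 2 = 16

16


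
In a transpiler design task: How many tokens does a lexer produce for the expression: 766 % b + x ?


Scanning '766 % b + x'
Token 1: '766' -> integer_literal
Token 2: '%' -> operator
Token 3: 'b' -> identifier
Token 4: '+' -> operator
Token 5: 'x' -> identifier
Total tokens: 5

5


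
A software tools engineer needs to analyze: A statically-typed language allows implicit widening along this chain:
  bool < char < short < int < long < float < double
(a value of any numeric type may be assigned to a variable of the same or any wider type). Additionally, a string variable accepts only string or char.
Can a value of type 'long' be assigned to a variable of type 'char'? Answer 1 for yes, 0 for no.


Target variable type: char
Source value type: long
Numeric ranks: long=4, char=1
Widening allowed iff rank(source) <= rank(target): 4 <= 1? No
Result: 0

0


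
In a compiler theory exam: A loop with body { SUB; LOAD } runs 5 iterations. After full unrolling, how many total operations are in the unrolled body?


Loop body operations: SUB, LOAD (2 ops per iteration)
Unrolling 5 iterations:
  Iteration 1: SUB, LOAD (2 ops)
  Iteration 2: SUB, LOAD (2 ops)
  Iteration 3: SUB, LOAD (2 ops)
  Iteration 4: SUB, LOAD (2 ops)
  Iteration 5: SUB, LOAD (2 ops)
Total: 5 iterations * 2 ops/iter = 10 operations

10


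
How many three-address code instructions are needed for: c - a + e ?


Expression: c - a + e
Generating three-address code (respecting * over +/- precedence):
  Instruction 1: t1 = c - a
  Instruction 2: t2 = t1 + e
Total instructions: 2

2


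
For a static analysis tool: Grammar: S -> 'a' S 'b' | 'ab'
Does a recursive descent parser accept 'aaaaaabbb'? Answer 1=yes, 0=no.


Grammar accepts strings of the form a^n b^n (n >= 1)
Word: 'aaaaaabbb'
Counting: 6 a's and 3 b's
Check: 6 == 3? No
Mismatch: a-count != b-count
Rejected

0


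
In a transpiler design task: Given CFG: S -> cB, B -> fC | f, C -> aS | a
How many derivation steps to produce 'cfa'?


Grammar: S -> cB, B -> fC | f, C -> aS | a
Deriving 'cfa':
Step 1: S -> cB => cB
Step 2: B -> fC => cfC
Step 3: C -> a => cfa
Total derivation steps: 3

3


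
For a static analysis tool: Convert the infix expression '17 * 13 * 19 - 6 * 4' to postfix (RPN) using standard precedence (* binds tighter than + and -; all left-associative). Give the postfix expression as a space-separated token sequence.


Applying the shunting-yard algorithm:
  Operand 17 -> output
  Push '*' onto operator stack -> op-stack: [*]
  Operand 13 -> output
  See '*' (prec 2); top '*' (prec 2) >= it -> pop '*' to output
  Push '*' onto operator stack -> op-stack: [*]
  Operand 19 -> output
  See '-' (prec 1); top '*' (prec 2) >= it -> pop '*' to output
  Push '-' onto operator stack -> op-stack: [-]
  Operand 6 -> output
  Push '*' onto operator stack -> op-stack: [-, *]
  Operand 4 -> output
  End of input: pop '*' to output
  End of input: pop '-' to output
Postfix result: 17 13 * 19 * 6 4 * -

17 13 * 19 * 6 4 * -


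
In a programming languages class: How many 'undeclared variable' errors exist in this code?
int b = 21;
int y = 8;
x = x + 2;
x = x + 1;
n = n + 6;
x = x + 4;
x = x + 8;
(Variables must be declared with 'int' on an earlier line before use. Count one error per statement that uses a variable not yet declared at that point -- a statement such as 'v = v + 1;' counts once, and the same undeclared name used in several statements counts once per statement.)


Scanning code line by line:
  Line 1: declare 'b' -> declared = ['b']
  Line 2: declare 'y' -> declared = ['b', 'y']
  Line 3: use 'x' -> ERROR (undeclared)
  Line 4: use 'x' -> ERROR (undeclared)
  Line 5: use 'n' -> ERROR (undeclared)
  Line 6: use 'x' -> ERROR (undeclared)
  Line 7: use 'x' -> ERROR (undeclared)
Total undeclared variable errors: 5

5


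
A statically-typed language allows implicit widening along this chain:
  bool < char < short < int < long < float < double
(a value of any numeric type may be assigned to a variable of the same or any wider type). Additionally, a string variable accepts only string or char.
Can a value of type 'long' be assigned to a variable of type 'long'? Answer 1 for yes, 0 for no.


Target variable type: long
Source value type: long
Numeric ranks: long=4, long=4
Widening allowed iff rank(source) <= rank(target): 4 <= 4? Yes
Result: 1

1


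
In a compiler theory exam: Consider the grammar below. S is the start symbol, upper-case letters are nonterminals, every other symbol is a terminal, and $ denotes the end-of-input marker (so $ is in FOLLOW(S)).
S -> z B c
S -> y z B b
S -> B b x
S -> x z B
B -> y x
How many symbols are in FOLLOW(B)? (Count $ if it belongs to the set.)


S is the start symbol and does not occur in any rule body, so FOLLOW(S) = {$}.
Examining every occurrence of B in a rule body:
  S -> z B c : B is followed by terminal 'c' -> add 'c'
  S -> y z B b : B is followed by terminal 'b' -> add 'b'
  S -> B b x : B is followed by terminal 'b' -> add 'b' (already in the set)
  S -> x z B : B is at the right end -> add FOLLOW(S) = {$}
  B -> y x : B does not occur in the body -> contributes nothing
FOLLOW(B) = {b, c, $}
Count: 3

3


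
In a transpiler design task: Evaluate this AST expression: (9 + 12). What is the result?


Expression: (9 + 12)
Evaluating step by step:
  9 + 12 = 21
Result: 21

21


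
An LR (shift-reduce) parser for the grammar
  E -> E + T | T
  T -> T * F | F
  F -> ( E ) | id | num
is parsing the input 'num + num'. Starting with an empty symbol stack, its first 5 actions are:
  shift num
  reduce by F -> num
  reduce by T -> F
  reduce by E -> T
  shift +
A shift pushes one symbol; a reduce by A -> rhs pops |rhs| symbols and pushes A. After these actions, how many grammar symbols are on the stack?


Tracking the symbol stack through each action:
  Action 1: shift 'num' : push -> stack = [num] (size 1)
  Action 2: reduce by F -> num : pop 1, push F -> stack = [F] (size 1)
  Action 3: reduce by T -> F : pop 1, push T -> stack = [T] (size 1)
  Action 4: reduce by E -> T : pop 1, push E -> stack = [E] (size 1)
  Action 5: shift '+' : push -> stack = [E, +] (size 2)
Final stack size: 2

2


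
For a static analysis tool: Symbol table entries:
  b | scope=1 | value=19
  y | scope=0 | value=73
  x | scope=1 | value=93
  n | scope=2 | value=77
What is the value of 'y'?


Searching symbol table for 'y':
  b | scope=1 | value=19
  y | scope=0 | value=73 <- MATCH
  x | scope=1 | value=93
  n | scope=2 | value=77
Found 'y' at scope 0 with value 73

73


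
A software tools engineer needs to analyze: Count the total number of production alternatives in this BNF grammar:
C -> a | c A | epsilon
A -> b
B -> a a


Counting alternatives per rule:
  C: 3 alternative(s)
  A: 1 alternative(s)
  B: 1 alternative(s)
Sum: 3 + 1 + 1 = 5

5


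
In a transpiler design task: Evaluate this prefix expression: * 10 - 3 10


Parsing prefix expression: * 10 - 3 10
Step 1: Innermost operation '- 3 10'
  3 - 10 = -7
Step 2: Outer operation '* 10 [-7]'
  10 * -7 = -70

-70


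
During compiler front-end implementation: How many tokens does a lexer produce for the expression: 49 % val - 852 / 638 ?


Scanning '49 % val - 852 / 638'
Token 1: '49' -> integer_literal
Token 2: '%' -> operator
Token 3: 'val' -> identifier
Token 4: '-' -> operator
Token 5: '852' -> integer_literal
Token 6: '/' -> operator
Token 7: '638' -> integer_literal
Total tokens: 7

7


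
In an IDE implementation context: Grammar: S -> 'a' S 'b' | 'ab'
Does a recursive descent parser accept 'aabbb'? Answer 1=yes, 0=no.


Grammar accepts strings of the form a^n b^n (n >= 1)
Word: 'aabbb'
Counting: 2 a's and 3 b's
Check: 2 == 3? No
Mismatch: a-count != b-count
Rejected

0


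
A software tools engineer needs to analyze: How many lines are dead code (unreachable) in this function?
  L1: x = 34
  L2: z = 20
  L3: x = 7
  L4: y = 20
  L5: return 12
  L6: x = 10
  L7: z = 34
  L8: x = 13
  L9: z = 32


Analyzing control flow:
  L1: reachable (before return)
  L2: reachable (before return)
  L3: reachable (before return)
  L4: reachable (before return)
  L5: reachable (return statement)
  L6: DEAD (after return at L5)
  L7: DEAD (after return at L5)
  L8: DEAD (after return at L5)
  L9: DEAD (after return at L5)
Return at L5, total lines = 9
Dead lines: L6 through L9
Count: 4

4


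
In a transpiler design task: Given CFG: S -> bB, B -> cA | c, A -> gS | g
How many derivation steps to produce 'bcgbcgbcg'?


Grammar: S -> bB, B -> cA | c, A -> gS | g
Deriving 'bcgbcgbcg':
Step 1: S -> bB => bB
Step 2: B -> cA => bcA
Step 3: A -> gS => bcgS
Step 4: S -> bB => bcgbB
Step 5: B -> cA => bcgbcA
Step 6: A -> gS => bcgbcgS
Step 7: S -> bB => bcgbcgbB
Step 8: B -> cA => bcgbcgbcA
Step 9: A -> g => bcgbcgbcg
Total derivation steps: 9

9


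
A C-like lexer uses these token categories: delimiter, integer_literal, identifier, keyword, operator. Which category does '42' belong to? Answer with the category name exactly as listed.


Token: '42'
Checking categories:
  identifier: no
  integer_literal: YES
  operator: no
  keyword: no
  delimiter: no
Category: integer_literal

integer_literal


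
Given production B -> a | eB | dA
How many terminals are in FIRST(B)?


Production: B -> a | eB | dA
Examining each alternative for leading terminals:
  B -> a : first terminal = 'a'
  B -> eB : first terminal = 'e'
  B -> dA : first terminal = 'd'
FIRST(B) = {a, d, e}
Count: 3

3


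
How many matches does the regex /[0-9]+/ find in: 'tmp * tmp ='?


Pattern: /[0-9]+/ (int literals)
Input: 'tmp * tmp ='
Scanning for matches:
Total matches: 0

0


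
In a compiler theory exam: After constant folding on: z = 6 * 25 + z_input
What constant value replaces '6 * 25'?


Identifying constant sub-expression:
  Original: z = 6 * 25 + z_input
  6 and 25 are both compile-time constants
  Evaluating: 6 * 25 = 150
  After folding: z = 150 + z_input

150


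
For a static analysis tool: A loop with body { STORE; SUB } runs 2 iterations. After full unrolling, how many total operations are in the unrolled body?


Loop body operations: STORE, SUB (2 ops per iteration)
Unrolling 2 iterations:
  Iteration 1: STORE, SUB (2 ops)
  Iteration 2: STORE, SUB (2 ops)
Total: 2 iterations * 2 ops/iter = 4 operations

4


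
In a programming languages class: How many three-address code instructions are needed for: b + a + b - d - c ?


Expression: b + a + b - d - c
Generating three-address code (respecting * over +/- precedence):
  Instruction 1: t1 = b + a
  Instruction 2: t2 = t1 + b
  Instruction 3: t3 = t2 - d
  Instruction 4: t4 = t3 - c
Total instructions: 4

4


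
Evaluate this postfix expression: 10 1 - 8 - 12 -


Processing tokens left to right:
Push 10, Push 1
Pop 10 and 1, compute 10 - 1 = 9, push 9
Push 8
Pop 9 and 8, compute 9 - 8 = 1, push 1
Push 12
Pop 1 and 12, compute 1 - 12 = -11, push -11
Stack result: -11

-11


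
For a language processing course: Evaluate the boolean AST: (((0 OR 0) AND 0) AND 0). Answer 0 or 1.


Step 1: Evaluate inner node
  0 OR 0 = 0
Step 2: Evaluate next node
  0 AND 0 = 0
Step 3: Evaluate root node
  0 AND 0 = 0

0


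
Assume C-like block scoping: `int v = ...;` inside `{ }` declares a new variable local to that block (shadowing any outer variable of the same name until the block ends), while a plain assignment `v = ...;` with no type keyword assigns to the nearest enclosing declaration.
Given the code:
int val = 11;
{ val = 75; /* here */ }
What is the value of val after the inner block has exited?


Analyzing scoping rules:
Outer scope: declares val = 11
Inner block: 'val = 75;' has no type keyword, so it is an assignment to the outer val (no shadowing)
The assignment changed the outer variable itself, so the new value persists after the block -> 75
Result: 75

75


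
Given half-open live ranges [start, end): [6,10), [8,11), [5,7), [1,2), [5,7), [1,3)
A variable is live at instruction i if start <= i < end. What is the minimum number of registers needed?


Live ranges:
  Var0: [6, 10)
  Var1: [8, 11)
  Var2: [5, 7)
  Var3: [1, 2)
  Var4: [5, 7)
  Var5: [1, 3)
Sweep-line events (position, delta, active):
  pos=1 start -> active=1
  pos=1 start -> active=2
  pos=2 end -> active=1
  pos=3 end -> active=0
  pos=5 start -> active=1
  pos=5 start -> active=2
  pos=6 start -> active=3
  pos=7 end -> active=2
  pos=7 end -> active=1
  pos=8 start -> active=2
  pos=10 end -> active=1
  pos=11 end -> active=0
Maximum simultaneous active: 3
Minimum registers needed: 3

3


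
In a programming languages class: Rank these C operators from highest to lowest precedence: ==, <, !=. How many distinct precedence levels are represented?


Looking up precedence for each operator:
  == -> precedence 3
  < -> precedence 4
  != -> precedence 3
Sorted highest to lowest: <, ==, !=
Distinct precedence values: [4, 3]
Number of distinct levels: 2

2


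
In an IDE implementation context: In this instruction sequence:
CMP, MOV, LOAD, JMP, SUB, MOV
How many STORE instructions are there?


Scanning instruction sequence for STORE:
  Position 1: CMP
  Position 2: MOV
  Position 3: LOAD
  Position 4: JMP
  Position 5: SUB
  Position 6: MOV
Matches at positions: []
Total STORE count: 0

0


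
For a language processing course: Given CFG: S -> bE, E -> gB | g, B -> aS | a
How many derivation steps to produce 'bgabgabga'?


Grammar: S -> bE, E -> gB | g, B -> aS | a
Deriving 'bgabgabga':
Step 1: S -> bE => bE
Step 2: E -> gB => bgB
Step 3: B -> aS => bgaS
Step 4: S -> bE => bgabE
Step 5: E -> gB => bgabgB
Step 6: B -> aS => bgabgaS
Step 7: S -> bE => bgabgabE
Step 8: E -> gB => bgabgabgB
Step 9: B -> a => bgabgabga
Total derivation steps: 9

9


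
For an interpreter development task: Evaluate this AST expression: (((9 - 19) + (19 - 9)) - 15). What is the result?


Expression: (((9 - 19) + (19 - 9)) - 15)
Evaluating step by step:
  9 - 19 = -10
  19 - 9 = 10
  -10 + 10 = 0
  0 - 15 = -15
Result: -15

-15


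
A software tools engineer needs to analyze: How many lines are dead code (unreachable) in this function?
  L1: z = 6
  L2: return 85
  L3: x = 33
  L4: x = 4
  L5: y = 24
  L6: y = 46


Analyzing control flow:
  L1: reachable (before return)
  L2: reachable (return statement)
  L3: DEAD (after return at L2)
  L4: DEAD (after return at L2)
  L5: DEAD (after return at L2)
  L6: DEAD (after return at L2)
Return at L2, total lines = 6
Dead lines: L3 through L6
Count: 4

4


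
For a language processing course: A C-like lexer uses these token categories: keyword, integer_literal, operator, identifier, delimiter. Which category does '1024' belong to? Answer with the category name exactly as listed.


Token: '1024'
Checking categories:
  identifier: no
  integer_literal: YES
  operator: no
  keyword: no
  delimiter: no
Category: integer_literal

integer_literal


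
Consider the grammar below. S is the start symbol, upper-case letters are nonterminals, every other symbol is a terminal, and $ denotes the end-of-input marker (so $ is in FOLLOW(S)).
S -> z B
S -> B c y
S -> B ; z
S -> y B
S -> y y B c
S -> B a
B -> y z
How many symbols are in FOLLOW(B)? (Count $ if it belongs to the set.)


S is the start symbol and does not occur in any rule body, so FOLLOW(S) = {$}.
Examining every occurrence of B in a rule body:
  S -> z B : B is at the right end -> add FOLLOW(S) = {$}
  S -> B c y : B is followed by terminal 'c' -> add 'c'
  S -> B ; z : B is followed by terminal ';' -> add ';'
  S -> y B : B is at the right end -> add FOLLOW(S) = {$} (already in the set)
  S -> y y B c : B is followed by terminal 'c' -> add 'c' (already in the set)
  S -> B a : B is followed by terminal 'a' -> add 'a'
  B -> y z : B does not occur in the body -> contributes nothing
FOLLOW(B) = {;, a, c, $}
Count: 4

4


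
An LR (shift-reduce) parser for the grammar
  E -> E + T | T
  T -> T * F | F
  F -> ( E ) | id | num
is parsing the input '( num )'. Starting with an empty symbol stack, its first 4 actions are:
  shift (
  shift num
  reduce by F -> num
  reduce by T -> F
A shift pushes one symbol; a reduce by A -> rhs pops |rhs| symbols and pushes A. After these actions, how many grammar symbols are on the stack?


Tracking the symbol stack through each action:
  Action 1: shift '(' : push -> stack = [(] (size 1)
  Action 2: shift 'num' : push -> stack = [(, num] (size 2)
  Action 3: reduce by F -> num : pop 1, push F -> stack = [(, F] (size 2)
  Action 4: reduce by T -> F : pop 1, push T -> stack = [(, T] (size 2)
Final stack size: 2

2


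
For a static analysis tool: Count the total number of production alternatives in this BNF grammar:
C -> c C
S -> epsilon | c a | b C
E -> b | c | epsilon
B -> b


Counting alternatives per rule:
  C: 1 alternative(s)
  S: 3 alternative(s)
  E: 3 alternative(s)
  B: 1 alternative(s)
Sum: 1 + 3 + 3 + 1 = 8

8


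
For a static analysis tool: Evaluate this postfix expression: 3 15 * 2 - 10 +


Processing tokens left to right:
Push 3, Push 15
Pop 3 and 15, compute 3 * 15 = 45, push 45
Push 2
Pop 45 and 2, compute 45 - 2 = 43, push 43
Push 10
Pop 43 and 10, compute 43 + 10 = 53, push 53
Stack result: 53

53


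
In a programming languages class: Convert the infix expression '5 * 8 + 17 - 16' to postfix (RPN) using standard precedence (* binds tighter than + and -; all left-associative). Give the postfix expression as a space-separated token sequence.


Applying the shunting-yard algorithm:
  Operand 5 -> output
  Push '*' onto operator stack -> op-stack: [*]
  Operand 8 -> output
  See '+' (prec 1); top '*' (prec 2) >= it -> pop '*' to output
  Push '+' onto operator stack -> op-stack: [+]
  Operand 17 -> output
  See '-' (prec 1); top '+' (prec 1) >= it -> pop '+' to output
  Push '-' onto operator stack -> op-stack: [-]
  Operand 16 -> output
  End of input: pop '-' to output
Postfix result: 5 8 * 17 + 16 -

5 8 * 17 + 16 -


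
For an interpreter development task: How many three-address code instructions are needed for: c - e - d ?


Expression: c - e - d
Generating three-address code (respecting * over +/- precedence):
  Instruction 1: t1 = c - e
  Instruction 2: t2 = t1 - d
Total instructions: 2

2


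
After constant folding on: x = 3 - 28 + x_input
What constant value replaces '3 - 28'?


Identifying constant sub-expression:
  Original: x = 3 - 28 + x_input
  3 and 28 are both compile-time constants
  Evaluating: 3 - 28 = -25
  After folding: x = -25 + x_input

-25


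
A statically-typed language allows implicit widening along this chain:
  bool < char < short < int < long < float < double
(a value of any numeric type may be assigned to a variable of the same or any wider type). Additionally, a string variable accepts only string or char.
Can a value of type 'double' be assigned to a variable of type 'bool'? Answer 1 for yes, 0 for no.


Target variable type: bool
Source value type: double
Numeric ranks: double=6, bool=0
Widening allowed iff rank(source) <= rank(target): 6 <= 0? No
Result: 0

0


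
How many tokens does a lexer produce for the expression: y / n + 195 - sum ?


Scanning 'y / n + 195 - sum'
Token 1: 'y' -> identifier
Token 2: '/' -> operator
Token 3: 'n' -> identifier
Token 4: '+' -> operator
Token 5: '195' -> integer_literal
Token 6: '-' -> operator
Token 7: 'sum' -> identifier
Total tokens: 7

7


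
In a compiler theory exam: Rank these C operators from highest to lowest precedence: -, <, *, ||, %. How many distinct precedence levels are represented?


Looking up precedence for each operator:
  - -> precedence 5
  < -> precedence 4
  * -> precedence 6
  || -> precedence 1
  % -> precedence 6
Sorted highest to lowest: *, %, -, <, ||
Distinct precedence values: [6, 5, 4, 1]
Number of distinct levels: 4

4


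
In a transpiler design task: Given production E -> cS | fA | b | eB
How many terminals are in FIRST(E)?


Production: E -> cS | fA | b | eB
Examining each alternative for leading terminals:
  E -> cS : first terminal = 'c'
  E -> fA : first terminal = 'f'
  E -> b : first terminal = 'b'
  E -> eB : first terminal = 'e'
FIRST(E) = {b, c, e, f}
Count: 4

4


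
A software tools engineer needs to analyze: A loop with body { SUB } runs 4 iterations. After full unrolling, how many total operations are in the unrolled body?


Loop body operations: SUB (1 op per iteration)
Unrolling 4 iterations:
  Iteration 1: SUB (1 ops)
  Iteration 2: SUB (1 ops)
  Iteration 3: SUB (1 ops)
  Iteration 4: SUB (1 ops)
Total: 4 iterations * 1 ops/iter = 4 operations

4


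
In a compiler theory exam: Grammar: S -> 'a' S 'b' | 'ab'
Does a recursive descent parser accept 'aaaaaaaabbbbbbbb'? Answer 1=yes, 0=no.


Grammar accepts strings of the form a^n b^n (n >= 1)
Word: 'aaaaaaaabbbbbbbb'
Counting: 8 a's and 8 b's
Check: 8 == 8? Yes
Derivation (S -> aSb applied 7 time(s), then S -> ab): S => aSb => aaSbb => aaaSbbb => aaaaSbbbb => aaaaaSbbbbb => aaaaaaSbbbbbb => aaaaaaaSbbbbbbb => aaaaaaaabbbbbbbb
Accepted

1


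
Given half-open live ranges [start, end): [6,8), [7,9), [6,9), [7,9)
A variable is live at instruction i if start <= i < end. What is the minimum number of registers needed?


Live ranges:
  Var0: [6, 8)
  Var1: [7, 9)
  Var2: [6, 9)
  Var3: [7, 9)
Sweep-line events (position, delta, active):
  pos=6 start -> active=1
  pos=6 start -> active=2
  pos=7 start -> active=3
  pos=7 start -> active=4
  pos=8 end -> active=3
  pos=9 end -> active=2
  pos=9 end -> active=1
  pos=9 end -> active=0
Maximum simultaneous active: 4
Minimum registers needed: 4

4


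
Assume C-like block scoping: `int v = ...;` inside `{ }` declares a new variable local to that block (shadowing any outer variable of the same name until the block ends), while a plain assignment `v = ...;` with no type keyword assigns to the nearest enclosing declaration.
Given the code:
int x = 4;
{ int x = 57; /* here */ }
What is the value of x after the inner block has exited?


Analyzing scoping rules:
Outer scope: declares x = 4
Inner block: 'int x = 57;' declares a NEW x that shadows the outer one
When the block exits the inner x goes out of scope; the outer x was never modified -> 4
Result: 4

4


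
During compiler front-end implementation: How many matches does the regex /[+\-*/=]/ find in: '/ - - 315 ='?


Pattern: /[+\-*/=]/ (operators)
Input: '/ - - 315 ='
Scanning for matches:
  Match 1: '/'
  Match 2: '-'
  Match 3: '-'
  Match 4: '='
Total matches: 4

4
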